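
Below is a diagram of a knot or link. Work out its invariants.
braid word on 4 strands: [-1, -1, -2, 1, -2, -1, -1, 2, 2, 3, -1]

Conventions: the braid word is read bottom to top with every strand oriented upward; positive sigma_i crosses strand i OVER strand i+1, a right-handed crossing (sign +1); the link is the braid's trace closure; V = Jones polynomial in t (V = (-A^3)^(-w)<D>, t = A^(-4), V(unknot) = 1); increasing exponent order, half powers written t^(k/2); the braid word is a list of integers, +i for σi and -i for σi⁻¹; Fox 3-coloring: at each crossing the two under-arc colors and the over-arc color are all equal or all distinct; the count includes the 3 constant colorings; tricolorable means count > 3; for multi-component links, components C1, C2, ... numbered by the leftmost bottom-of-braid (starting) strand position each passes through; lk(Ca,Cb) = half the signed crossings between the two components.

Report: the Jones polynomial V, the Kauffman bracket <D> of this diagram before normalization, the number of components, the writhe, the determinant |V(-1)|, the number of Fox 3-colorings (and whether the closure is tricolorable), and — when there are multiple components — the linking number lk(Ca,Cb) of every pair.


V(t) = -t^-8 + 2t^-7 - 4t^-6 + 5t^-5 - 5t^-4 + 6t^-3 - 4t^-2 + 3t^-1 - 1
bracket: A^-9 - 3A^-5 + 4A^-1 - 6A^3 + 5A^7 - 5A^11 + 4A^15 - 2A^19 + A^23, w = -3
1 component, writhe -3, over 11 crossings
det 31, colorings 3 of 3^11 — not tricolorable
observation: V spans 8 powers of t: at least 8 crossings in any diagram


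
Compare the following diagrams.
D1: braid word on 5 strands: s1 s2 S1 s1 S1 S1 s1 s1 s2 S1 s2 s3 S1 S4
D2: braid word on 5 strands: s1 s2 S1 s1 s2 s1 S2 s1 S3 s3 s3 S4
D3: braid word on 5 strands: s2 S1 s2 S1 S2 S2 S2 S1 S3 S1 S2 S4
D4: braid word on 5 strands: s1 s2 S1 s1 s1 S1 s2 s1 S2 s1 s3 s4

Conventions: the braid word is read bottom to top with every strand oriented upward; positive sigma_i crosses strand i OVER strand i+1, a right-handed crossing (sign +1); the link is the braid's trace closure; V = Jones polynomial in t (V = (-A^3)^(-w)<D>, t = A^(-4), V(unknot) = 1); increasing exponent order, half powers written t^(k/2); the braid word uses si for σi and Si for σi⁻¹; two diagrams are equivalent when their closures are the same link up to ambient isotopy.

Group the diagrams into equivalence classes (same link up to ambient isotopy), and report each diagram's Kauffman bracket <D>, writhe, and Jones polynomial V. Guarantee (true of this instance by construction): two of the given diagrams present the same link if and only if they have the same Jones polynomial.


classes: {D1} | {D2, D4} | {D3}
V(D1) = t + t^3 - t^4  [14 crossings, <D> = -A^-10 + A^-6 + A^2, w = +2]
D2 (bracket -A^-12 + A^-8 - A^-4 + 2 - A^4 + A^8; 12 crossings at w = +4): V = t - t^2 + 2t^3 - t^4 + t^5 - t^6
V(D3) = -t^-9 + 2t^-8 - 3t^-7 + 3t^-6 - 3t^-5 + 3t^-4 - t^-3 + t^-2  [12 crossings, <D> = A^-16 - A^-12 + 3A^-8 - 3A^-4 + 3 - 3A^4 + 2A^8 - A^12, w = -8]
V(D4) = t - t^2 + 2t^3 - t^4 + t^5 - t^6  [12 crossings, <D> = -A^-6 + A^-2 - A^2 + 2A^6 - A^10 + A^14, w = +6]
note: comparing 4 Jones polynomials yields 3 groups


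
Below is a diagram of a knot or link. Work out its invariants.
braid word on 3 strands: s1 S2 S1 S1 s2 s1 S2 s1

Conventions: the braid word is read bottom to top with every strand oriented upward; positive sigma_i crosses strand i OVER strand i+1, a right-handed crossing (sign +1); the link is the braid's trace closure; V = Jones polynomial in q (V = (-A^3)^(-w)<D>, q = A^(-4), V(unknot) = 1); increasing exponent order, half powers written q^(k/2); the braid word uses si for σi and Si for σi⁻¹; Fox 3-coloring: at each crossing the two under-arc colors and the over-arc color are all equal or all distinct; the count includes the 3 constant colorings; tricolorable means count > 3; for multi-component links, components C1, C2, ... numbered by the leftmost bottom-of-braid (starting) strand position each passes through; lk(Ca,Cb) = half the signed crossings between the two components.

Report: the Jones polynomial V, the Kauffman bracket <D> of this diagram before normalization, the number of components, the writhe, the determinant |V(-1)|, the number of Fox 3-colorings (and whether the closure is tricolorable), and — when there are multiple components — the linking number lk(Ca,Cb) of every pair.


V(q) = -q^-3 + q^-2 - q^-1 + 3 - q + q^2 - q^3
bracket: -A^-12 + A^-8 - A^-4 + 3 - A^4 + A^8 - A^12, w = 0
1 component, writhe 0, over 8 crossings
det 9, colorings 27 of 3^8 — tricolorable
observation: w = 0 (over 8 crossings) is diagram-only; (-A^3)^(0) removes it from V


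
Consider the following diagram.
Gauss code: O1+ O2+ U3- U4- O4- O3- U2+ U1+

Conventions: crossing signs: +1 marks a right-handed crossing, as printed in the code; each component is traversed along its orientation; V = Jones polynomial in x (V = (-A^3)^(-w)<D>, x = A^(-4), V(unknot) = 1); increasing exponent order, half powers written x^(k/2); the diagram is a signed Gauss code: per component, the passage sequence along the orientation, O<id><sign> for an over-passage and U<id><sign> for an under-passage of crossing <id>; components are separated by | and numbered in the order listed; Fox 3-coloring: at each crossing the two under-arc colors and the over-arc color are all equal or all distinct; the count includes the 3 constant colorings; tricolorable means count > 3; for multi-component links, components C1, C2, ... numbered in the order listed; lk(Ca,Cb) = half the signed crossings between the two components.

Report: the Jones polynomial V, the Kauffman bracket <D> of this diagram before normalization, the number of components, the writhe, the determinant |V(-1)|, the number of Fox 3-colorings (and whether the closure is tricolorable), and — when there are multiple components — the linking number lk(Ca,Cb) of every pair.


V = 1
<D> = 1 (w = 0)
1 component over 4 crossings, w = 0
3 Fox colorings among 3^4, |V(-1)| = 1: not tricolorable
why: |V(-1)| = 1: so not tricolorable, since 3 does not divide 1


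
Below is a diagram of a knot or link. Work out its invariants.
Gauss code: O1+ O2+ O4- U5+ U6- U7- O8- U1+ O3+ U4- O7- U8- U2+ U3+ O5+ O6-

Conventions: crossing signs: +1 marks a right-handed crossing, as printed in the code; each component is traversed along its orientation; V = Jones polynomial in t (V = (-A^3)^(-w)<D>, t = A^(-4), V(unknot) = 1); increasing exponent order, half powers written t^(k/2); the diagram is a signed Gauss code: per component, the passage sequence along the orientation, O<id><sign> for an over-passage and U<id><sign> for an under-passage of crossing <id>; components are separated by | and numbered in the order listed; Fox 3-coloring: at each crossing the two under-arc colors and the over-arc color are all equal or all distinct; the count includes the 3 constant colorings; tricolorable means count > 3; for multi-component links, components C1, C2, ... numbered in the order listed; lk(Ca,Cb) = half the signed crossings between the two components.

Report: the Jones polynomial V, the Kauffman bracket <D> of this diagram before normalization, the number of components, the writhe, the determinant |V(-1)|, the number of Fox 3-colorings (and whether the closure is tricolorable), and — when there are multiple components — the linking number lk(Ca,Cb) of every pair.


V = 1
<D> = 1 (w = 0)
1 component over 8 crossings, w = 0
3 Fox colorings among 3^8, |V(-1)| = 1: not tricolorable
why: |V(-1)| = 1: so not tricolorable, since 3 does not divide 1


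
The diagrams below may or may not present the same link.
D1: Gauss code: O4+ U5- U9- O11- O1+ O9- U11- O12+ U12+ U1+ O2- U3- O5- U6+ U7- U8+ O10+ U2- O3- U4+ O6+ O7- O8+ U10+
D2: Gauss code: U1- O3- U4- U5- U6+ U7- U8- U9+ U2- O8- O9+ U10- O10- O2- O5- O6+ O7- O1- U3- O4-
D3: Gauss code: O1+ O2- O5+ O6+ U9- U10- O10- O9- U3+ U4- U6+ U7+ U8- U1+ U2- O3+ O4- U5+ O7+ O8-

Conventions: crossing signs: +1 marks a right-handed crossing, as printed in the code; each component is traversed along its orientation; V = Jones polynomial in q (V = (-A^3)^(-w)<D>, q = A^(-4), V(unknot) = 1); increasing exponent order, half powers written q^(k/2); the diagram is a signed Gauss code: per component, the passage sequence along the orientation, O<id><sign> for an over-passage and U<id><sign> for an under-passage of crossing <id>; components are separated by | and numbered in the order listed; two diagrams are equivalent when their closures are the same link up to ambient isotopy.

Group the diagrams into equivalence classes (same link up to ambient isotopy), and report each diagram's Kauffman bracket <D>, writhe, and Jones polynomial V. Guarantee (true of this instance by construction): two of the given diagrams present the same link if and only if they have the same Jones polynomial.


grouping into links: {D1} | {D2} | {D3}
V(D1) = -q^-3 + 2q^-2 - 2q^-1 + 3 - 2q + 2q^2 - q^3  (w 0, c 12, <D> = -A^-12 + 2A^-8 - 2A^-4 + 3 - 2A^4 + 2A^8 - A^12)
D2 (bracket A^-14 + A^-6 - A^-2; 10 crossings at w = -6): V = -q^-4 + q^-3 + q^-1
V(D3) = 1  (w 0, c 10, <D> = 1)
key observation: 3 classes among 3 diagrams; unequal V(q) rules out equality


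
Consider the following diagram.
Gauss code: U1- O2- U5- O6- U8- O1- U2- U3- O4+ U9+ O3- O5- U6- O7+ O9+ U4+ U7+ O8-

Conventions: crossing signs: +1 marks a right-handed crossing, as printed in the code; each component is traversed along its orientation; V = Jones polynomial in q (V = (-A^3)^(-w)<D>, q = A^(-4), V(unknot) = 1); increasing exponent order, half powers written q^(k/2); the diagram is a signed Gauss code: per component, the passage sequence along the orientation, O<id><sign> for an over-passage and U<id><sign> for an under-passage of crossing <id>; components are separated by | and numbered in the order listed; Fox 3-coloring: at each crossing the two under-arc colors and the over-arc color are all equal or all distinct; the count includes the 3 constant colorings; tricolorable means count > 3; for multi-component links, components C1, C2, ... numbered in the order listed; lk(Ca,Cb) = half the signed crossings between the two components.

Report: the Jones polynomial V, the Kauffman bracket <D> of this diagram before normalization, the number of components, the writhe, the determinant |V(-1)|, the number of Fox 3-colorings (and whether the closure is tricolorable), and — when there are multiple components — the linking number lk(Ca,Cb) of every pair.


Jones polynomial: V(q) = -q^-6 + q^-5 - q^-4 + 2q^-3 - q^-2 + q^-1
<D> = -A^-5 + A^-1 - 2A^3 + A^7 - A^11 + A^15; writhe -3
components 1, writhe -3 (9 crossings)
3-colorings: 3 of 3^9, det 7 — not tricolorable
note: w = -3 (over 9 crossings) is diagram-only; (-A^3)^(3) removes it from V


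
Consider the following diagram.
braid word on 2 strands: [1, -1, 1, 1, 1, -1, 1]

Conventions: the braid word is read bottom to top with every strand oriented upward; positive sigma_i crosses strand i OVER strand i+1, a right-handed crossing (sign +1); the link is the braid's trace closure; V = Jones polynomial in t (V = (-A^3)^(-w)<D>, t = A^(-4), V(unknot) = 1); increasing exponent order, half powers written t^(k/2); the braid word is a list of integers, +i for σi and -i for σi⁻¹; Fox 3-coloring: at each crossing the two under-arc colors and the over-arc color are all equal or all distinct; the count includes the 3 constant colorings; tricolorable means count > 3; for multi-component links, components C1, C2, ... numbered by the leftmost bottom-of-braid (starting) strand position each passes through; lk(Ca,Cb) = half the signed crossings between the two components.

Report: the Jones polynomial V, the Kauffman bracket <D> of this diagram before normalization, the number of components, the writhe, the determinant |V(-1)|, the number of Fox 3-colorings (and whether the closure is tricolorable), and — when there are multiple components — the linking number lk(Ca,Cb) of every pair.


V = t + t^3 - t^4
<D> = A^-7 - A^-3 - A^5 (w = +3)
1 component over 7 crossings, w = +3
9 Fox colorings among 3^7, |V(-1)| = 3: tricolorable
why: a (2,3) torus form — a single generator 3 times


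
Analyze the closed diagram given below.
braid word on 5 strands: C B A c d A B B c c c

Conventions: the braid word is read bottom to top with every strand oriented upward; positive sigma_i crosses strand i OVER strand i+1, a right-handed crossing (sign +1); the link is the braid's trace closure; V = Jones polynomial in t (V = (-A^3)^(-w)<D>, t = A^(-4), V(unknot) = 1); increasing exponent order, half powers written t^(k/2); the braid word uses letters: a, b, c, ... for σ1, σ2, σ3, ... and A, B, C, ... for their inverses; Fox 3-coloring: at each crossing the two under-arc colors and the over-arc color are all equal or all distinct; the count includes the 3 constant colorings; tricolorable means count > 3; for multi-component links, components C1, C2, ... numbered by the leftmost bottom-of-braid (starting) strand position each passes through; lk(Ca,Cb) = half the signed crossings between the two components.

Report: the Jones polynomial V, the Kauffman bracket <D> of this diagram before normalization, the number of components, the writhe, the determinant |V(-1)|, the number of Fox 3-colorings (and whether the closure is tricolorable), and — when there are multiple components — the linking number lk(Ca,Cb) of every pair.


V = t^(-11/2) - 2t^(-9/2) + 3t^(-7/2) - 5t^(-5/2) + 4t^(-3/2) - 5t^(-1/2) + 3t^(1/2) - 2t^(3/2) + t^(5/2)
<D> = -A^-13 + 2A^-9 - 3A^-5 + 5A^-1 - 4A^3 + 5A^7 - 3A^11 + 2A^15 - A^19 (w = -1)
2 components over 11 crossings, w = -1
lk(C1,C2): -1
3 Fox colorings among 3^11, |V(-1)| = 26: not tricolorable
why: w = -1 (over 11 crossings) is diagram-only; (-A^3)^(1) removes it from V


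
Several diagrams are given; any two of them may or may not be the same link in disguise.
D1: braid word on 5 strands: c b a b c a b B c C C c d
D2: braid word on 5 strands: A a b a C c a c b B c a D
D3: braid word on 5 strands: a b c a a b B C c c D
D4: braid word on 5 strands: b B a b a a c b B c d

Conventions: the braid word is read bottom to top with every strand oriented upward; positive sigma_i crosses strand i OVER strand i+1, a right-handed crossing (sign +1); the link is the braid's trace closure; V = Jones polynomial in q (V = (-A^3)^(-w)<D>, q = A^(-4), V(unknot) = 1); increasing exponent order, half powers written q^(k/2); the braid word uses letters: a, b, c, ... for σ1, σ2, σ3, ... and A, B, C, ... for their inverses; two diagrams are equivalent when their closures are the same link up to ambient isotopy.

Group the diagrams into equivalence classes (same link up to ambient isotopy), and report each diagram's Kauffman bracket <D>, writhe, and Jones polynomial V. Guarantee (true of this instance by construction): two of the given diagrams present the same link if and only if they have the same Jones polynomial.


classes: {D1, D2, D3, D4}
V(D1) = -q^(3/2) - 2q^(7/2) + q^(9/2) - q^(11/2) + q^(13/2)  [13 crossings, <D> = -A^-5 + A^-1 - A^3 + 2A^7 + A^15, w = +7]
V(D2) = -q^(3/2) - 2q^(7/2) + q^(9/2) - q^(11/2) + q^(13/2)  (w +5, c 13, <D> = -A^-11 + A^-7 - A^-3 + 2A + A^9)
V(D3) = -q^(3/2) - 2q^(7/2) + q^(9/2) - q^(11/2) + q^(13/2)  [11 crossings, <D> = -A^-11 + A^-7 - A^-3 + 2A + A^9, w = +5]
V(D4) = -q^(3/2) - 2q^(7/2) + q^(9/2) - q^(11/2) + q^(13/2)  (w +7, c 11, <D> = -A^-5 + A^-1 - A^3 + 2A^7 + A^15)
note: one V(q) for all 4 diagrams — one class (guaranteed)


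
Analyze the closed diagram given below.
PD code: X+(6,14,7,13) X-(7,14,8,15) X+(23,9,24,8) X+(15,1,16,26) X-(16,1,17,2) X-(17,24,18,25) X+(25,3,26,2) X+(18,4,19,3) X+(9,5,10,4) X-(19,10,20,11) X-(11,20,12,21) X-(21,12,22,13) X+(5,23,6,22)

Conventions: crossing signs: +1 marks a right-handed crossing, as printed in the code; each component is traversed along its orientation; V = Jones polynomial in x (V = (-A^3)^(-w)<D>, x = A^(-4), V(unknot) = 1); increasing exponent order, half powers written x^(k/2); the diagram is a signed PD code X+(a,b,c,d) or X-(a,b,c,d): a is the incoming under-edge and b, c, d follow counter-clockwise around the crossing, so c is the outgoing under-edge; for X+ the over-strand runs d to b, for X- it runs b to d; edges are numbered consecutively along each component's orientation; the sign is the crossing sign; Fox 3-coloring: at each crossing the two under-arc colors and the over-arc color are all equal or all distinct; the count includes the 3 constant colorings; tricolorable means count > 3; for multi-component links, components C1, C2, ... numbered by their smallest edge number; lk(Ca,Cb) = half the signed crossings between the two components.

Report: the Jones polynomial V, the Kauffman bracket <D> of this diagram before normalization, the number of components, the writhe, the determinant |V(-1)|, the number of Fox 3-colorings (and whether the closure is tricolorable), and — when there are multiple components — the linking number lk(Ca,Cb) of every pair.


Jones polynomial: V(x) = -x^-3 + x^-2 - x^-1 + 3 - x + x^2 - x^3
<D> = A^-9 - A^-5 + A^-1 - 3A^3 + A^7 - A^11 + A^15; writhe +1
components 1, writhe +1 (13 crossings)
3-colorings: 27 of 3^13, det 9 — tricolorable
note: w = +1 (over 13 crossings) is diagram-only; (-A^3)^(-1) removes it from V


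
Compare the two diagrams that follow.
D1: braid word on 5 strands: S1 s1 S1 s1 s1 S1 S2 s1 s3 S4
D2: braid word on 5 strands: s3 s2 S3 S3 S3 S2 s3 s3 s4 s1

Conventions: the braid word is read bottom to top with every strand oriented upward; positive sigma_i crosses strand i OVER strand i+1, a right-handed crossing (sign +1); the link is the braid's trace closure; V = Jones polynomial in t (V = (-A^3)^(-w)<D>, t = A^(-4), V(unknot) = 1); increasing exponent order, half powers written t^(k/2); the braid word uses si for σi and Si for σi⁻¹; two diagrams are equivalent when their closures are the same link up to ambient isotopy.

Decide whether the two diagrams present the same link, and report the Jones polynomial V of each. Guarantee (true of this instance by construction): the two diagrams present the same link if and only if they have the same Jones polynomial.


equivalent: no
D1 (bracket 1; 10 crossings at w = 0): V = 1
V(D2) = -t^-3 + t^-2 - t^-1 + 3 - t + t^2 - t^3  [10 crossings, <D> = -A^-6 + A^-2 - A^2 + 3A^6 - A^10 + A^14 - A^18, w = +2]
observation: V(t) takes 2 values over 2 diagrams, fixing the grouping


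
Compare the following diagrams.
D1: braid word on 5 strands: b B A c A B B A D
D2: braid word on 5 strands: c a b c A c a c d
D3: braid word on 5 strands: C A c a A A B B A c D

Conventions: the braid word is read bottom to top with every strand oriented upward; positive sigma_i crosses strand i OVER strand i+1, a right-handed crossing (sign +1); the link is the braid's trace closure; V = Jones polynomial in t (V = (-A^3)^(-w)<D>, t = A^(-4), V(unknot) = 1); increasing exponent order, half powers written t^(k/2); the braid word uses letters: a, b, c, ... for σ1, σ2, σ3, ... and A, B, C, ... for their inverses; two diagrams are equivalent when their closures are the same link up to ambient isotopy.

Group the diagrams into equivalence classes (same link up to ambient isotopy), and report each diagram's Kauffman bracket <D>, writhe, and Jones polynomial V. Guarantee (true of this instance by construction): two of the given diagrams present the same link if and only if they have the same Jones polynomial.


grouping into links: {D1, D3} | {D2}
V(D1) = t^(-13/2) - t^(-11/2) + t^(-9/2) - 2t^(-7/2) - t^(-3/2)  (w -5, c 9, <D> = A^-9 + 2A^-1 - A^3 + A^7 - A^11)
V(D2) = -t^(3/2) - t^(7/2) + t^(9/2) - t^(11/2)  (w +7, c 9, <D> = A^-1 - A^3 + A^7 + A^15)
V(D3) = t^(-13/2) - t^(-11/2) + t^(-9/2) - 2t^(-7/2) - t^(-3/2)  (w -5, c 11, <D> = A^-9 + 2A^-1 - A^3 + A^7 - A^11)
key observation: 2 classes among 3 diagrams; unequal V(t) rules out equality


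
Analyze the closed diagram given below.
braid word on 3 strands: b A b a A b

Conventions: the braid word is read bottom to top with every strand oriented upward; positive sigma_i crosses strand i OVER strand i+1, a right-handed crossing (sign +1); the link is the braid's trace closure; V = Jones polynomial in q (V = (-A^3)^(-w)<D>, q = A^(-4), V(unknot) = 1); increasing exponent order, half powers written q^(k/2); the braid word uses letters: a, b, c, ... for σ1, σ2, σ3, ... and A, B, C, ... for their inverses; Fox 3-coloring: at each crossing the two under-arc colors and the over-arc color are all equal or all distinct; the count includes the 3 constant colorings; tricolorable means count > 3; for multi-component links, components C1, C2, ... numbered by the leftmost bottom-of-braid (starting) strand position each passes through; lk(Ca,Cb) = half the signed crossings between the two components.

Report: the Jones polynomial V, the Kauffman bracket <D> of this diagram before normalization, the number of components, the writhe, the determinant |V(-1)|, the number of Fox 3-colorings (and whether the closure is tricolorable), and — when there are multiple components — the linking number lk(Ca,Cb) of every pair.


Jones polynomial: V(q) = q + q^3 - q^4
<D> = -A^-10 + A^-6 + A^2; writhe +2
components 1, writhe +2 (6 crossings)
3-colorings: 9 of 3^6, det 3 — tricolorable
note: w = +2 shifts under R1 moves; the (-A^3)^(-2) factor cancels that in V


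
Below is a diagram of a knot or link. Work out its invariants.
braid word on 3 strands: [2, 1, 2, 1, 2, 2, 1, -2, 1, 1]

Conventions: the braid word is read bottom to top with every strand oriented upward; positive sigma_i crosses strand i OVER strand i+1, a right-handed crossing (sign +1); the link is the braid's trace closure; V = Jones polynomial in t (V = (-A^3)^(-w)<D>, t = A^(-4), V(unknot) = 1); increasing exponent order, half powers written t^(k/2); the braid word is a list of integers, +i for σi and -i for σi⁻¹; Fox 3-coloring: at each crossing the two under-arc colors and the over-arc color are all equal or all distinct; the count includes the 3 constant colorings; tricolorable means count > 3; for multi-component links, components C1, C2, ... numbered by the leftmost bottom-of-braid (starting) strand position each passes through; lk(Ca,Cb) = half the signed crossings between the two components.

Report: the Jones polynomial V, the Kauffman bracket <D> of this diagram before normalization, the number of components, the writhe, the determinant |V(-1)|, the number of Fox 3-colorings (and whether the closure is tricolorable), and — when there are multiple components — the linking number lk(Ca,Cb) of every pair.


V = t^3 + t^5 - t^8
<D> = -A^-8 + A^4 + A^12 (w = +8)
1 component over 10 crossings, w = +8
9 Fox colorings among 3^10, |V(-1)| = 3: tricolorable
why: the span of V is 5, forcing >= 5 crossings in any diagram


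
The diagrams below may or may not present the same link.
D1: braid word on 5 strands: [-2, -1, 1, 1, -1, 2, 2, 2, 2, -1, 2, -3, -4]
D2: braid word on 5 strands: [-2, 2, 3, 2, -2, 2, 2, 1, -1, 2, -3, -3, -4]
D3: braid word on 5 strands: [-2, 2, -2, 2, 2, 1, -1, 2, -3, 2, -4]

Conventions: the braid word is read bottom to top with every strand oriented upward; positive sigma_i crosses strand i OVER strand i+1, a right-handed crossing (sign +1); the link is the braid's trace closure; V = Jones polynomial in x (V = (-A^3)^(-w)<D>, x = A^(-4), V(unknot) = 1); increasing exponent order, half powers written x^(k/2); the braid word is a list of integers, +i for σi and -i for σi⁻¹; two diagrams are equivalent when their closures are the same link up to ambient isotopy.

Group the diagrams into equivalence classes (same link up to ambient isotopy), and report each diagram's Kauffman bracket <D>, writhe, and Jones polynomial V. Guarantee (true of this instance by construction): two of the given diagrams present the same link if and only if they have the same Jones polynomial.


grouping into links: {D1} | {D2, D3}
V(D1) = -x^(3/2) - x^(7/2) + x^(9/2) - x^(11/2)  (w +1, c 13, <D> = A^-19 - A^-15 + A^-11 + A^-3)
V(D2) = -x^(1/2) - x^(3/2) - x^(5/2) + x^(9/2)  [13 crossings, <D> = -A^-15 + A^-7 + A^-3 + A, w = +1]
D3 (bracket -A^-15 + A^-7 + A^-3 + A; 11 crossings at w = +1): V = -x^(1/2) - x^(3/2) - x^(5/2) + x^(9/2)
why: V(x) takes 2 values over 3 diagrams, fixing the grouping


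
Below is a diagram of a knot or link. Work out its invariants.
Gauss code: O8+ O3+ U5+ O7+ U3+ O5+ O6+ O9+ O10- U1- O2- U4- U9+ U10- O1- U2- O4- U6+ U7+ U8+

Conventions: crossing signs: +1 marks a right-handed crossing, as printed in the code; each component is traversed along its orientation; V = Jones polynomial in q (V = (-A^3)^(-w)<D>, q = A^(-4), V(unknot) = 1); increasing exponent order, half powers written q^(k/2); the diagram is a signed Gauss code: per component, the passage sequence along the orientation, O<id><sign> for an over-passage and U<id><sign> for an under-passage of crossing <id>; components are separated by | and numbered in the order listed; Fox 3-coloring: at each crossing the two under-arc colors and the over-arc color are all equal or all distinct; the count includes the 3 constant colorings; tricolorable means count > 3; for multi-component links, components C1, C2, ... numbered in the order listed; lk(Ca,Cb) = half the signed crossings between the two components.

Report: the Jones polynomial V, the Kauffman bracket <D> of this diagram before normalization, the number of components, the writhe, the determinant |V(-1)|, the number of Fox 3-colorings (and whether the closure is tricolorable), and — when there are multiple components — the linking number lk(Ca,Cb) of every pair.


V(q) = -q^-3 + q^-2 - q^-1 + 3 - q + q^2 - q^3
bracket: -A^-6 + A^-2 - A^2 + 3A^6 - A^10 + A^14 - A^18, w = +2
1 component, writhe +2, over 10 crossings
det 9, colorings 27 of 3^10 — tricolorable
observation: det 9 = |V(-1)|; divisible by 3, so tricolorable


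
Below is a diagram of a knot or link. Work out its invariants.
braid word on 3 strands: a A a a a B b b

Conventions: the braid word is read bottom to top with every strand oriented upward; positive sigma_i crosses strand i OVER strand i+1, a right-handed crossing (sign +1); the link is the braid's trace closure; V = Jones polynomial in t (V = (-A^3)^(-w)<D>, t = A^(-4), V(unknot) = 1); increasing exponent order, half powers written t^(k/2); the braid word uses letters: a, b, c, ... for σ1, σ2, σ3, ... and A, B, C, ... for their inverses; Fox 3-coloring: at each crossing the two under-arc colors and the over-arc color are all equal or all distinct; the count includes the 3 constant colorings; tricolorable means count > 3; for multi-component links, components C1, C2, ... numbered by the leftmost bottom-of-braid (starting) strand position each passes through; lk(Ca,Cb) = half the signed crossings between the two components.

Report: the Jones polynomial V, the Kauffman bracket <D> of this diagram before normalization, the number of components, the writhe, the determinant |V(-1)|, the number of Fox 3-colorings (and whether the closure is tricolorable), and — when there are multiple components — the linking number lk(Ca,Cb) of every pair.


Jones polynomial: V(t) = t + t^3 - t^4
<D> = -A^-4 + 1 + A^8; writhe +4
components 1, writhe +4 (8 crossings)
3-colorings: 9 of 3^8, det 3 — tricolorable
note: |V(-1)| = 3: so tricolorable, since 3 divides 3


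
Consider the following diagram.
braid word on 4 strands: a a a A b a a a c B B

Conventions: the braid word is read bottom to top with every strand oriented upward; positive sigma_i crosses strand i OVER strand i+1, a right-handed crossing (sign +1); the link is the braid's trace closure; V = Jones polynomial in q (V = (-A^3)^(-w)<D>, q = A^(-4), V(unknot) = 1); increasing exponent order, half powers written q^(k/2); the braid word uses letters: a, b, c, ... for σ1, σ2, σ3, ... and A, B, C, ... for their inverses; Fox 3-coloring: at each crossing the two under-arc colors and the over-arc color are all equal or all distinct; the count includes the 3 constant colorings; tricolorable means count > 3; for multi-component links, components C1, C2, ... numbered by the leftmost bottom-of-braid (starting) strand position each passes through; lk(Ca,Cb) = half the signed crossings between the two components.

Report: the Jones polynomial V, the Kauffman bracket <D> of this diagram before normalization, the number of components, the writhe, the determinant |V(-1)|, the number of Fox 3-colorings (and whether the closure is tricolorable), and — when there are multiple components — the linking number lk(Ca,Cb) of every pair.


Jones polynomial: V(q) = q - q^2 + 2q^3 - q^4 + q^5 - q^6
<D> = A^-9 - A^-5 + A^-1 - 2A^3 + A^7 - A^11; writhe +5
components 1, writhe +5 (11 crossings)
3-colorings: 3 of 3^11, det 7 — not tricolorable
note: det 7 = |V(-1)|; not divisible by 3, so not tricolorable


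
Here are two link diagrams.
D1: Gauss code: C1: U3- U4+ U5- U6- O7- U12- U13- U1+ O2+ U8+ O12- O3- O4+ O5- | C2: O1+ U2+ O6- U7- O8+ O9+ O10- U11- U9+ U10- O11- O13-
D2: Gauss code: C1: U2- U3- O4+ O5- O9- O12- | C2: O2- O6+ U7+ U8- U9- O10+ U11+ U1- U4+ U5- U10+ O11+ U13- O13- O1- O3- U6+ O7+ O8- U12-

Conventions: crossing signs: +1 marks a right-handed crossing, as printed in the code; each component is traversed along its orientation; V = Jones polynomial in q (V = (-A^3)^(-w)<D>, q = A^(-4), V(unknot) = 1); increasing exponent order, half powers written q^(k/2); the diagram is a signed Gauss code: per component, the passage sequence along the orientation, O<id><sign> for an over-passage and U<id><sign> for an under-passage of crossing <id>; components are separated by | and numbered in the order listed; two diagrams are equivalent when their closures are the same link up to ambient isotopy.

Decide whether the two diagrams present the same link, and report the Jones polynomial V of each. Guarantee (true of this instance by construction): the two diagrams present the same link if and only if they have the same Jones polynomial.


equivalent: no
V(D1) = q^(-7/2) - 2q^(-5/2) + q^(-3/2) - 2q^(-1/2) + q^(1/2) - q^(3/2)  (w -3, c 13, <D> = A^-15 - A^-11 + 2A^-7 - A^-3 + 2A - A^5)
V(D2) = -q^(-9/2) - q^(-5/2) + q^(-3/2) - q^(-1/2)  [13 crossings, <D> = A^-7 - A^-3 + A + A^9, w = -3]
key observation: 2 classes among 2 diagrams; unequal V(q) rules out equality


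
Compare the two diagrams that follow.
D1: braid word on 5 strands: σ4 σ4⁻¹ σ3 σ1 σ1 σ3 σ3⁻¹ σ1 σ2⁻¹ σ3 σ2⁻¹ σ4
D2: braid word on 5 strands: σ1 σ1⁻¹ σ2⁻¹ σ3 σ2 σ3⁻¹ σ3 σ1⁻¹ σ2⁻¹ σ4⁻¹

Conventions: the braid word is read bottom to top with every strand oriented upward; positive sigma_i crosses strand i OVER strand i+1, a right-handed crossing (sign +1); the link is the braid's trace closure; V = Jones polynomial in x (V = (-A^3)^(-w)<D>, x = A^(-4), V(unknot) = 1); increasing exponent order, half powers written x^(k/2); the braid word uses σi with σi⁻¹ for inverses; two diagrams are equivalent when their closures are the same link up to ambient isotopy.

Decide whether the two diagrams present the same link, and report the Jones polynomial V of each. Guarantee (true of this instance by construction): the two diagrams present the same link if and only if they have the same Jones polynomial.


equivalent: no
D1 (bracket -A^-12 + 2A^-8 - 2A^-4 + 3 - 3A^4 + 2A^8 - A^12 + A^16; 12 crossings at w = +4): V = x^-1 - 1 + 2x - 3x^2 + 3x^3 - 2x^4 + 2x^5 - x^6
V(D2) = 1  (w -2, c 10, <D> = A^-6)
key observation: comparing 2 Jones polynomials yields 2 groups


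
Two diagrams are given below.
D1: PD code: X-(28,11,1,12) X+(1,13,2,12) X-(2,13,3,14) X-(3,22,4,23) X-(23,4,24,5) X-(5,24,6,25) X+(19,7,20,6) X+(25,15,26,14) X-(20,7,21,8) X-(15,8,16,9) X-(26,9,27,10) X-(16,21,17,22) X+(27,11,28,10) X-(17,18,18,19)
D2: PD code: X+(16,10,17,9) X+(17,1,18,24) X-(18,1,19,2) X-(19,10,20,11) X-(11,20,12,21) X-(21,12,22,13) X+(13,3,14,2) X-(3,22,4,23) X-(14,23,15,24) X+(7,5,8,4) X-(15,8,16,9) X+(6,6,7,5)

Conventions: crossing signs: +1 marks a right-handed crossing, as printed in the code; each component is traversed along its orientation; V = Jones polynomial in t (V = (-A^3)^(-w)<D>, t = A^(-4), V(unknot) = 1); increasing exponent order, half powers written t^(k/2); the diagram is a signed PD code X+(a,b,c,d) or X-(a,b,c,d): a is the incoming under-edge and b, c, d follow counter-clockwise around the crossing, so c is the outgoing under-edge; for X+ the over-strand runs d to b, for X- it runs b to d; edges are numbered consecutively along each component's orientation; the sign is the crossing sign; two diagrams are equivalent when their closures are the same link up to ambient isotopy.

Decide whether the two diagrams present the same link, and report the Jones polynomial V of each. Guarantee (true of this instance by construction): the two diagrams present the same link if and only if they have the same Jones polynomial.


equivalent: yes
D1 (bracket A^-14 + A^-6 - A^-2; 14 crossings at w = -6): V = -t^-4 + t^-3 + t^-1
V(D2) = -t^-4 + t^-3 + t^-1  [12 crossings, <D> = A^-2 + A^6 - A^10, w = -2]
observation: Reidemeister moves carry D1 (14 crossings) to D2 (12)


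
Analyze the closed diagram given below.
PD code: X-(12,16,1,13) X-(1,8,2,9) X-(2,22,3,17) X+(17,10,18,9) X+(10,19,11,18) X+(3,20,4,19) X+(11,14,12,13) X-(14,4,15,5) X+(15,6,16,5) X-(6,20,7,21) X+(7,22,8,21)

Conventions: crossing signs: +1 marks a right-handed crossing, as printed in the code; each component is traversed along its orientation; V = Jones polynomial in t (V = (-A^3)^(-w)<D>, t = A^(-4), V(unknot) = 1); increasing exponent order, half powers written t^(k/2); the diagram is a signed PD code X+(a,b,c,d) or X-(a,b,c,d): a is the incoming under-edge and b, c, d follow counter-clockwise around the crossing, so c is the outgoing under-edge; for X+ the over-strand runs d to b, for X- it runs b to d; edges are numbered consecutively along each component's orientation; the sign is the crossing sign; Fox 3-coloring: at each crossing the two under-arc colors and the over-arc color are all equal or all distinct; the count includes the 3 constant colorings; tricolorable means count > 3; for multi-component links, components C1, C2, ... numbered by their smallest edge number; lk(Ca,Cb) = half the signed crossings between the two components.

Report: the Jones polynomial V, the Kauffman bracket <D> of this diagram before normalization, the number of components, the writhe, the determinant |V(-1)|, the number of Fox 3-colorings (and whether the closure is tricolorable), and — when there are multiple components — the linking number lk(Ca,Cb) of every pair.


V = 1 + t + t^2 + t^3
<D> = -A^-9 - A^-5 - A^-1 - A^3 (w = +1)
3 components over 11 crossings, w = +1
lk(C1,C2): 0
lk(C1,C3) = +1
linking number lk(C2,C3) = 0
9 Fox colorings among 3^11, |V(-1)| = 0: tricolorable
why: |V(-1)| = 0: so tricolorable, since 3 divides 0


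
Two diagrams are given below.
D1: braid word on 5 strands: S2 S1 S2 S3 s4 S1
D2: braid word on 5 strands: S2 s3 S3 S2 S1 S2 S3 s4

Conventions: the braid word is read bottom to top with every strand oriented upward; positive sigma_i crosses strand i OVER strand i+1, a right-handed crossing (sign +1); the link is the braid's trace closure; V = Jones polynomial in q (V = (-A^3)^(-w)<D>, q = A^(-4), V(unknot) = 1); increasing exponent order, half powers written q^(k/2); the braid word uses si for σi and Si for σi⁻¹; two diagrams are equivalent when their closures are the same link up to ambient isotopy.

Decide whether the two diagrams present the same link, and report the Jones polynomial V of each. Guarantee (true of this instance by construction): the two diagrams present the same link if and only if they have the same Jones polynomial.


equivalent: yes
D1 (bracket A^-8 + 1 - A^4; 6 crossings at w = -4): V = -q^-4 + q^-3 + q^-1
D2 (bracket A^-8 + 1 - A^4; 8 crossings at w = -4): V = -q^-4 + q^-3 + q^-1
key observation: D2 (8 crossings) and D1 (6) are Markov-related braid presentations


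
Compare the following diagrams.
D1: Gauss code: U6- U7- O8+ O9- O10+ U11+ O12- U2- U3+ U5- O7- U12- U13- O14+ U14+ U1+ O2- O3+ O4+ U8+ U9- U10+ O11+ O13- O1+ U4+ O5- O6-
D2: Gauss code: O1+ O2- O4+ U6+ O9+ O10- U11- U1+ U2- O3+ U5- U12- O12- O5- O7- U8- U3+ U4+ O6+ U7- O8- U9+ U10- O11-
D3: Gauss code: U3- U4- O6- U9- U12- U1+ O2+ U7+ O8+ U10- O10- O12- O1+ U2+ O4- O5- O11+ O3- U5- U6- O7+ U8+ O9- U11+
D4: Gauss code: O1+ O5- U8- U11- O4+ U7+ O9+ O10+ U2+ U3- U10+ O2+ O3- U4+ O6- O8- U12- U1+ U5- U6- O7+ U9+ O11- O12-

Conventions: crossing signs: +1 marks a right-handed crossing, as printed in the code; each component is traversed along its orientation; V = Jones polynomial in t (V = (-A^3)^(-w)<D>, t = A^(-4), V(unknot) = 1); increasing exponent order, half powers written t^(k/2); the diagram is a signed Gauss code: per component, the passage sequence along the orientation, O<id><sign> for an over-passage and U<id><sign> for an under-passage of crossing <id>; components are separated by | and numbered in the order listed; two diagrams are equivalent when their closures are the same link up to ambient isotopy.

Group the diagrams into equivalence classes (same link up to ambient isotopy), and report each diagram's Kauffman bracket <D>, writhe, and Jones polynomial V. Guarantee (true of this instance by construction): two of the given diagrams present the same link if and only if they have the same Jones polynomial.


grouping into links: {D1, D3, D4} | {D2}
V(D1) = -t^-3 + 2t^-2 - 2t^-1 + 3 - 2t + 2t^2 - t^3  (w 0, c 14, <D> = -A^-12 + 2A^-8 - 2A^-4 + 3 - 2A^4 + 2A^8 - A^12)
V(D2) = t^-2 - t^-1 + 1 - t + t^2  [12 crossings, <D> = A^-14 - A^-10 + A^-6 - A^-2 + A^2, w = -2]
V(D3) = -t^-3 + 2t^-2 - 2t^-1 + 3 - 2t + 2t^2 - t^3  (w -2, c 12, <D> = -A^-18 + 2A^-14 - 2A^-10 + 3A^-6 - 2A^-2 + 2A^2 - A^6)
V(D4) = -t^-3 + 2t^-2 - 2t^-1 + 3 - 2t + 2t^2 - t^3  (w 0, c 12, <D> = -A^-12 + 2A^-8 - 2A^-4 + 3 - 2A^4 + 2A^8 - A^12)
why: comparing 4 Jones polynomials yields 2 groups


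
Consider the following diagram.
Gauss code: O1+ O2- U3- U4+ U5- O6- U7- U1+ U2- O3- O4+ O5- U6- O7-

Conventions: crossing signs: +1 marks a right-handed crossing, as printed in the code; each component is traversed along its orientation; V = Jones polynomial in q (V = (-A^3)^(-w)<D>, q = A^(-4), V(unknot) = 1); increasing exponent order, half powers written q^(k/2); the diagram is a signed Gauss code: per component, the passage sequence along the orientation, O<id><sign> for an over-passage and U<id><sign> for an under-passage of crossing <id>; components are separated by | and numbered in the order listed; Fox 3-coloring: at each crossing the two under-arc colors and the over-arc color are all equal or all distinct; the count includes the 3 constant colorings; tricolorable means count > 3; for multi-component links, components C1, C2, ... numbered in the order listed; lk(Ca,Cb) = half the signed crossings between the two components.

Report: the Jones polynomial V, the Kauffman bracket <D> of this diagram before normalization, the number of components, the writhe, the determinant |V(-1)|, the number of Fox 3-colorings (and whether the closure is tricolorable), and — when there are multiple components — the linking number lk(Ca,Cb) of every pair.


Jones polynomial: V(q) = -q^-4 + q^-3 + q^-1
<D> = -A^-5 - A^3 + A^7; writhe -3
components 1, writhe -3 (7 crossings)
3-colorings: 9 of 3^7, det 3 — tricolorable
note: the span of V is 3, forcing >= 3 crossings in any diagram


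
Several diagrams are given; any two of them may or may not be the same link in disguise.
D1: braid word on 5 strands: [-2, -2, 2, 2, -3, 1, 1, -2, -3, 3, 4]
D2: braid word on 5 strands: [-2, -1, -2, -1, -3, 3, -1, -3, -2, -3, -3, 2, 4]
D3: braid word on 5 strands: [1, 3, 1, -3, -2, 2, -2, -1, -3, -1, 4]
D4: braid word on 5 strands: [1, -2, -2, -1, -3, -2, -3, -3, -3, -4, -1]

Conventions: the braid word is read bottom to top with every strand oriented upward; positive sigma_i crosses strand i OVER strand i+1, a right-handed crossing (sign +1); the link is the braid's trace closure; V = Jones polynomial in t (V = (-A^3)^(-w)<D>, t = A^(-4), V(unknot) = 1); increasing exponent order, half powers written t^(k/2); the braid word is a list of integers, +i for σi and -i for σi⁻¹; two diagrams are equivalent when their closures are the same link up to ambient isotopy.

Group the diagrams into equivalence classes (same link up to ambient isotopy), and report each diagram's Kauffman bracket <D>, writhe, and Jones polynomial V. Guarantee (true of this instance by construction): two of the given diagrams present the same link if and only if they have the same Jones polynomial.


grouping into links: {D1} | {D3} | {D2, D4}
V(D1) = -t^(1/2) - t^(5/2)  (w +1, c 11, <D> = A^-7 + A)
D2 (bracket A^-11 + A^-3 - A + A^5 - A^9 + A^13; 13 crossings at w = -7): V = -t^(-17/2) + t^(-15/2) - t^(-13/2) + t^(-11/2) - t^(-9/2) - t^(-5/2)
D3 (bracket A^-5 + A^-1; 11 crossings at w = -1): V = -t^(-1/2) - t^(1/2)
V(D4) = -t^(-17/2) + t^(-15/2) - t^(-13/2) + t^(-11/2) - t^(-9/2) - t^(-5/2)  (w -9, c 11, <D> = A^-17 + A^-9 - A^-5 + A^-1 - A^3 + A^7)
why: V(t) takes 3 values over 4 diagrams, fixing the grouping
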